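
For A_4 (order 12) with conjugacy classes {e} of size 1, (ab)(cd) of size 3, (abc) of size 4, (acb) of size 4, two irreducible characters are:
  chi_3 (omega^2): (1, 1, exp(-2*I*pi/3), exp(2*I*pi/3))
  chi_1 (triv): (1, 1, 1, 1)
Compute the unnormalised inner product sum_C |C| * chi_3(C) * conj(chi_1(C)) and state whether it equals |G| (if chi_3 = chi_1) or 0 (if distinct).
Sum = 0; so <chi_3, chi_1> = 0 (distinct irreducibles are orthogonal).

Proof sketch: Compute term by term over conjugacy classes (|C| * chi_3(C) * conj(chi_1(C))):
  1*(1)*conj(1) + 3*(1)*conj(1) + 4*(exp(-2*I*pi/3))*conj(1) + 4*(exp(2*I*pi/3))*conj(1)
  = (1) + (3) + (4*exp(-2*I*pi/3)) + (4*exp(2*I*pi/3))
  = 0.
(Exp terms are combined using exp(i*s)*conj(exp(i*t)) = exp(i*(s-t)), and sums of them are collapsed using the identity that for every m > 1 the m distinct m-th roots of unity sum to 0, e.g. 1 + exp(2*I*pi/3) + exp(-2*I*pi/3) = 0.)
Dividing by |G| = 12 gives 0/12 = 0, matching the row-orthogonality relation <chi_3, chi_1> = [chi_3 = chi_1].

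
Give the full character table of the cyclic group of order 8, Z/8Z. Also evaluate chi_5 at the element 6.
Character table of Z/8Z (irreps indexed chi_0,...,chi_7 with chi_k(m) = zeta_8^(k*m), zeta_8 = exp(2*pi*i/8)):
  irrep \ class  {0} (size 1)  {1} (size 1)    {2} (size 1)  {3} (size 1)    {4} (size 1)  {5} (size 1)    {6} (size 1)  {7} (size 1)  
  chi_0          1             1               1             1               1             1               1             1             
  chi_1          1             exp(I*pi/4)     I             exp(3*I*pi/4)   -1            exp(-3*I*pi/4)  -I            exp(-I*pi/4)  
  chi_2          1             I               -1            -I              1             I               -1            -I            
  chi_3          1             exp(3*I*pi/4)   -I            exp(I*pi/4)     -1            exp(-I*pi/4)    I             exp(-3*I*pi/4)
  chi_4          1             -1              1             -1              1             -1              1             -1            
  chi_5          1             exp(-3*I*pi/4)  I             exp(-I*pi/4)    -1            exp(I*pi/4)     -I            exp(3*I*pi/4) 
  chi_6          1             -I              -1            I               1             -I              -1            I             
  chi_7          1             exp(-I*pi/4)    -I            exp(-3*I*pi/4)  -1            exp(3*I*pi/4)   I             exp(I*pi/4)   

Spot check: chi_5(6) = zeta_8^(5*6) = zeta_8^30 = -I.

Z/8Z is abelian, so all 8 irreducible complex representations are 1-dimensional. They are given by chi_k(m) = zeta_8^(k*m) for k = 0,...,7. Row orthogonality: sum_m chi_k(m) conj(chi_l(m)) = 8 * [k = l].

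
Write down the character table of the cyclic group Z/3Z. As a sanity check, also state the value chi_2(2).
Character table of Z/3Z (irreps indexed chi_0,...,chi_2 with chi_k(m) = zeta_3^(k*m), zeta_3 = exp(2*pi*i/3)):
  irrep \ class  {0} (size 1)  {1} (size 1)    {2} (size 1)  
  chi_0          1             1               1             
  chi_1          1             exp(2*I*pi/3)   exp(-2*I*pi/3)
  chi_2          1             exp(-2*I*pi/3)  exp(2*I*pi/3) 

Spot check: chi_2(2) = zeta_3^(2*2) = zeta_3^4 = exp(2*I*pi/3).

Derivation: Z/3Z is abelian, so all 3 irreducible complex representations are 1-dimensional. They are given by chi_k(m) = zeta_3^(k*m) for k = 0,...,2. Row orthogonality: sum_m chi_k(m) conj(chi_l(m)) = 3 * [k = l].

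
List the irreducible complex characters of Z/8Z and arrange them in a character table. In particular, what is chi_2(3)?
Character table of Z/8Z (irreps indexed chi_0,...,chi_7 with chi_k(m) = zeta_8^(k*m), zeta_8 = exp(2*pi*i/8)):
  irrep \ class  {0} (size 1)  {1} (size 1)    {2} (size 1)  {3} (size 1)    {4} (size 1)  {5} (size 1)    {6} (size 1)  {7} (size 1)  
  chi_0          1             1               1             1               1             1               1             1             
  chi_1          1             exp(I*pi/4)     I             exp(3*I*pi/4)   -1            exp(-3*I*pi/4)  -I            exp(-I*pi/4)  
  chi_2          1             I               -1            -I              1             I               -1            -I            
  chi_3          1             exp(3*I*pi/4)   -I            exp(I*pi/4)     -1            exp(-I*pi/4)    I             exp(-3*I*pi/4)
  chi_4          1             -1              1             -1              1             -1              1             -1            
  chi_5          1             exp(-3*I*pi/4)  I             exp(-I*pi/4)    -1            exp(I*pi/4)     -I            exp(3*I*pi/4) 
  chi_6          1             -I              -1            I               1             -I              -1            I             
  chi_7          1             exp(-I*pi/4)    -I            exp(-3*I*pi/4)  -1            exp(3*I*pi/4)   I             exp(I*pi/4)   

Spot check: chi_2(3) = zeta_8^(2*3) = zeta_8^6 = -I.

Z/8Z is abelian, so all 8 irreducible complex representations are 1-dimensional. They are given by chi_k(m) = zeta_8^(k*m) for k = 0,...,7. Row orthogonality: sum_m chi_k(m) conj(chi_l(m)) = 8 * [k = l].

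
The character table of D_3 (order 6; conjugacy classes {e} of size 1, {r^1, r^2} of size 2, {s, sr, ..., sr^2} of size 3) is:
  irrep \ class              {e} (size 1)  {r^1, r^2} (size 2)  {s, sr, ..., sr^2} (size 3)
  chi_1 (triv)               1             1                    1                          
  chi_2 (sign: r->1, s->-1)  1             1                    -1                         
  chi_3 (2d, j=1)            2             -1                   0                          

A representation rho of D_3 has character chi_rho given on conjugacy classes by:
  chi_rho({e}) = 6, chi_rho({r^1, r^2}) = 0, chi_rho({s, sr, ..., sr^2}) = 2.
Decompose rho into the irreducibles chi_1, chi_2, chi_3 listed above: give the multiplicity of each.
Multiplicities: chi_1: 2, chi_2: 0, chi_3: 2.

Justification: Use <chi_rho, chi> = (1/|G|) sum_C |C| * chi_rho(C) * conj(chi(C)) with |G| = 6 for each irreducible chi in the table:
  <chi_rho, chi_1> = (1/6)[1*(6)*conj(1) + 2*(0)*conj(1) + 3*(2)*conj(1)]
      = (1/6)[(6) + (0) + (6)] = 12/6 = 2
  <chi_rho, chi_2> = (1/6)[1*(6)*conj(1) + 2*(0)*conj(1) + 3*(2)*conj(-1)]
      = (1/6)[(6) + (0) + (-6)] = 0/6 = 0
  <chi_rho, chi_3> = (1/6)[1*(6)*conj(2) + 2*(0)*conj(-1) + 3*(2)*conj(0)]
      = (1/6)[(12) + (0) + (0)] = 12/6 = 2
Dimension check: dim(rho) = sum (mult * dim) = 2*1 + 0*1 + 2*2 = 6 = chi_rho(e) = 6.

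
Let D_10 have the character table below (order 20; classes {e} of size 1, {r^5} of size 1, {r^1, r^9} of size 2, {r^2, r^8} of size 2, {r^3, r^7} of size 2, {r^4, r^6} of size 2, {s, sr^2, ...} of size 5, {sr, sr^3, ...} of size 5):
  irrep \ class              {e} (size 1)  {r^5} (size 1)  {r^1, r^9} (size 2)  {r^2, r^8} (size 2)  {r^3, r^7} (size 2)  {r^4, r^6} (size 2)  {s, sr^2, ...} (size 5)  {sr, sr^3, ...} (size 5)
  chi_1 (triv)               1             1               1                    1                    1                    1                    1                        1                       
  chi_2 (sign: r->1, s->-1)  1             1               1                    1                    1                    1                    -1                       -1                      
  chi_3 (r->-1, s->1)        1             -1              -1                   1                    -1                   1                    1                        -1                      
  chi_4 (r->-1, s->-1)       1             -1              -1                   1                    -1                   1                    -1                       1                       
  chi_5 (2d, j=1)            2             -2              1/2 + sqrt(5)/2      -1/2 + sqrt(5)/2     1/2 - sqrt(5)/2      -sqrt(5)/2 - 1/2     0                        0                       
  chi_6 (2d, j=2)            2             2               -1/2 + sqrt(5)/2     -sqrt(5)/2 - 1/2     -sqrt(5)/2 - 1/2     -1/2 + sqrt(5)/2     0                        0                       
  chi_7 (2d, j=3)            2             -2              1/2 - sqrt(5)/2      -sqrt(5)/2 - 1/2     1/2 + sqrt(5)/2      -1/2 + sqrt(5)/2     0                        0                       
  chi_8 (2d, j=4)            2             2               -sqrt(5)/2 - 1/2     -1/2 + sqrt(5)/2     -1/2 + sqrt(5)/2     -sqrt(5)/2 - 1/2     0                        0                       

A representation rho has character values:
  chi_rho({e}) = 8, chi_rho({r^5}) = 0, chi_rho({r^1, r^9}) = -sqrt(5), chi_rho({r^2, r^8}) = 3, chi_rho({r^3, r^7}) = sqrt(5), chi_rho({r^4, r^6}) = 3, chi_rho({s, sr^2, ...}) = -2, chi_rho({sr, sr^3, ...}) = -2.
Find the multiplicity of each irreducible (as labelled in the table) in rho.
Multiplicities: chi_1: 0, chi_2: 2, chi_3: 1, chi_4: 1, chi_5: 0, chi_6: 0, chi_7: 1, chi_8: 1.

Proof sketch: Use <chi_rho, chi> = (1/|G|) sum_C |C| * chi_rho(C) * conj(chi(C)) with |G| = 20 for each irreducible chi in the table:
  <chi_rho, chi_1> = (1/20)[1*(8)*conj(1) + 1*(0)*conj(1) + 2*(-sqrt(5))*conj(1) + 2*(3)*conj(1) + 2*(sqrt(5))*conj(1) + 2*(3)*conj(1) + 5*(-2)*conj(1) + 5*(-2)*conj(1)]
      = (1/20)[(8) + (0) + (-2*sqrt(5)) + (6) + (2*sqrt(5)) + (6) + (-10) + (-10)] = 0/20 = 0
  <chi_rho, chi_2> = (1/20)[1*(8)*conj(1) + 1*(0)*conj(1) + 2*(-sqrt(5))*conj(1) + 2*(3)*conj(1) + 2*(sqrt(5))*conj(1) + 2*(3)*conj(1) + 5*(-2)*conj(-1) + 5*(-2)*conj(-1)]
      = (1/20)[(8) + (0) + (-2*sqrt(5)) + (6) + (2*sqrt(5)) + (6) + (10) + (10)] = 40/20 = 2
  <chi_rho, chi_3> = (1/20)[1*(8)*conj(1) + 1*(0)*conj(-1) + 2*(-sqrt(5))*conj(-1) + 2*(3)*conj(1) + 2*(sqrt(5))*conj(-1) + 2*(3)*conj(1) + 5*(-2)*conj(1) + 5*(-2)*conj(-1)]
      = (1/20)[(8) + (0) + (2*sqrt(5)) + (6) + (-2*sqrt(5)) + (6) + (-10) + (10)] = 20/20 = 1
  <chi_rho, chi_4> = (1/20)[1*(8)*conj(1) + 1*(0)*conj(-1) + 2*(-sqrt(5))*conj(-1) + 2*(3)*conj(1) + 2*(sqrt(5))*conj(-1) + 2*(3)*conj(1) + 5*(-2)*conj(-1) + 5*(-2)*conj(1)]
      = (1/20)[(8) + (0) + (2*sqrt(5)) + (6) + (-2*sqrt(5)) + (6) + (10) + (-10)] = 20/20 = 1
  <chi_rho, chi_5> = (1/20)[1*(8)*conj(2) + 1*(0)*conj(-2) + 2*(-sqrt(5))*conj(1/2 + sqrt(5)/2) + 2*(3)*conj(-1/2 + sqrt(5)/2) + 2*(sqrt(5))*conj(1/2 - sqrt(5)/2) + 2*(3)*conj(-sqrt(5)/2 - 1/2) + 5*(-2)*conj(0) + 5*(-2)*conj(0)]
      = (1/20)[(16) + (0) + (-5 - sqrt(5)) + (-3 + 3*sqrt(5)) + (-5 + sqrt(5)) + (-3*sqrt(5) - 3) + (0) + (0)] = 0/20 = 0
  <chi_rho, chi_6> = (1/20)[1*(8)*conj(2) + 1*(0)*conj(2) + 2*(-sqrt(5))*conj(-1/2 + sqrt(5)/2) + 2*(3)*conj(-sqrt(5)/2 - 1/2) + 2*(sqrt(5))*conj(-sqrt(5)/2 - 1/2) + 2*(3)*conj(-1/2 + sqrt(5)/2) + 5*(-2)*conj(0) + 5*(-2)*conj(0)]
      = (1/20)[(16) + (0) + (-5 + sqrt(5)) + (-3*sqrt(5) - 3) + (-5 - sqrt(5)) + (-3 + 3*sqrt(5)) + (0) + (0)] = 0/20 = 0
  <chi_rho, chi_7> = (1/20)[1*(8)*conj(2) + 1*(0)*conj(-2) + 2*(-sqrt(5))*conj(1/2 - sqrt(5)/2) + 2*(3)*conj(-sqrt(5)/2 - 1/2) + 2*(sqrt(5))*conj(1/2 + sqrt(5)/2) + 2*(3)*conj(-1/2 + sqrt(5)/2) + 5*(-2)*conj(0) + 5*(-2)*conj(0)]
      = (1/20)[(16) + (0) + (5 - sqrt(5)) + (-3*sqrt(5) - 3) + (sqrt(5) + 5) + (-3 + 3*sqrt(5)) + (0) + (0)] = 20/20 = 1
  <chi_rho, chi_8> = (1/20)[1*(8)*conj(2) + 1*(0)*conj(2) + 2*(-sqrt(5))*conj(-sqrt(5)/2 - 1/2) + 2*(3)*conj(-1/2 + sqrt(5)/2) + 2*(sqrt(5))*conj(-1/2 + sqrt(5)/2) + 2*(3)*conj(-sqrt(5)/2 - 1/2) + 5*(-2)*conj(0) + 5*(-2)*conj(0)]
      = (1/20)[(16) + (0) + (sqrt(5) + 5) + (-3 + 3*sqrt(5)) + (5 - sqrt(5)) + (-3*sqrt(5) - 3) + (0) + (0)] = 20/20 = 1
Dimension check: dim(rho) = sum (mult * dim) = 0*1 + 2*1 + 1*1 + 1*1 + 0*2 + 0*2 + 1*2 + 1*2 = 8 = chi_rho(e) = 8.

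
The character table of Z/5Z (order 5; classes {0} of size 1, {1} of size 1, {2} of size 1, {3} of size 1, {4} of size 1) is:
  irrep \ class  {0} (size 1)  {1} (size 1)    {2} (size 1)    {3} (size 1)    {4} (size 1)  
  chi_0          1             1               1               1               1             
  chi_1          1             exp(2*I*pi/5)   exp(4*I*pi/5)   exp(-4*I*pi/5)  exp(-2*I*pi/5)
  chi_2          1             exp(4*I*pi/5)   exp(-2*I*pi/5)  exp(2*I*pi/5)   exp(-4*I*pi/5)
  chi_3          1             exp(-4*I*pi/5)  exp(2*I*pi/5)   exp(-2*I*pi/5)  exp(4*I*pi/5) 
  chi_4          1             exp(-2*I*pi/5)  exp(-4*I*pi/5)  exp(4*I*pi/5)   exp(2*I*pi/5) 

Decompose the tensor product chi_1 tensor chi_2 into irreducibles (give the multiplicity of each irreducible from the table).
chi_1 tensor chi_2 = chi_3 (all other irreducibles have multiplicity 0).

Argument: The character of a tensor product is the pointwise product (chi_1 * chi_2)(C) = chi_1(C) * chi_2(C):
  {0}: (1)*(1), {1}: (exp(2*I*pi/5))*(exp(4*I*pi/5)), {2}: (exp(4*I*pi/5))*(exp(-2*I*pi/5)), {3}: (exp(-4*I*pi/5))*(exp(2*I*pi/5)), {4}: (exp(-2*I*pi/5))*(exp(-4*I*pi/5))
so (chi_1 * chi_2) takes values
  {0} -> 1, {1} -> exp(-4*I*pi/5), {2} -> exp(2*I*pi/5), {3} -> exp(-2*I*pi/5), {4} -> exp(4*I*pi/5).
Now take the inner product of this character with each irreducible chi from the table, <chi_1*chi_2, chi> = (1/5) sum_C |C| (chi_1*chi_2)(C) conj(chi(C)):
  <chi_1*chi_2, chi_0> = (1/5)[1*(1)*conj(1) + 1*(exp(-4*I*pi/5))*conj(1) + 1*(exp(2*I*pi/5))*conj(1) + 1*(exp(-2*I*pi/5))*conj(1) + 1*(exp(4*I*pi/5))*conj(1)]
      = (1/5)[(1) + (exp(-4*I*pi/5)) + (exp(2*I*pi/5)) + (exp(-2*I*pi/5)) + (exp(4*I*pi/5))] = 0/5 = 0
  <chi_1*chi_2, chi_1> = (1/5)[1*(1)*conj(1) + 1*(exp(-4*I*pi/5))*conj(exp(2*I*pi/5)) + 1*(exp(2*I*pi/5))*conj(exp(4*I*pi/5)) + 1*(exp(-2*I*pi/5))*conj(exp(-4*I*pi/5)) + 1*(exp(4*I*pi/5))*conj(exp(-2*I*pi/5))]
      = (1/5)[(1) + (exp(4*I*pi/5)) + (exp(-2*I*pi/5)) + (exp(2*I*pi/5)) + (exp(-4*I*pi/5))] = 0/5 = 0
  <chi_1*chi_2, chi_2> = (1/5)[1*(1)*conj(1) + 1*(exp(-4*I*pi/5))*conj(exp(4*I*pi/5)) + 1*(exp(2*I*pi/5))*conj(exp(-2*I*pi/5)) + 1*(exp(-2*I*pi/5))*conj(exp(2*I*pi/5)) + 1*(exp(4*I*pi/5))*conj(exp(-4*I*pi/5))]
      = (1/5)[(1) + (exp(2*I*pi/5)) + (exp(4*I*pi/5)) + (exp(-4*I*pi/5)) + (exp(-2*I*pi/5))] = 0/5 = 0
  <chi_1*chi_2, chi_3> = (1/5)[1*(1)*conj(1) + 1*(exp(-4*I*pi/5))*conj(exp(-4*I*pi/5)) + 1*(exp(2*I*pi/5))*conj(exp(2*I*pi/5)) + 1*(exp(-2*I*pi/5))*conj(exp(-2*I*pi/5)) + 1*(exp(4*I*pi/5))*conj(exp(4*I*pi/5))]
      = (1/5)[(1) + (1) + (1) + (1) + (1)] = 5/5 = 1
  <chi_1*chi_2, chi_4> = (1/5)[1*(1)*conj(1) + 1*(exp(-4*I*pi/5))*conj(exp(-2*I*pi/5)) + 1*(exp(2*I*pi/5))*conj(exp(-4*I*pi/5)) + 1*(exp(-2*I*pi/5))*conj(exp(4*I*pi/5)) + 1*(exp(4*I*pi/5))*conj(exp(2*I*pi/5))]
      = (1/5)[(1) + (exp(-2*I*pi/5)) + (exp(-4*I*pi/5)) + (exp(4*I*pi/5)) + (exp(2*I*pi/5))] = 0/5 = 0
(Exp terms are combined using exp(i*s)*conj(exp(i*t)) = exp(i*(s-t)), and sums of them are collapsed using the identity that for every m > 1 the m distinct m-th roots of unity sum to 0, e.g. 1 + exp(2*I*pi/3) + exp(-2*I*pi/3) = 0.)
Hence the multiplicities are chi_3: 1. Dimension check: dim(chi_1)*dim(chi_2) = 1*1 = 1 and sum (mult * dim) = 1*1 = 1.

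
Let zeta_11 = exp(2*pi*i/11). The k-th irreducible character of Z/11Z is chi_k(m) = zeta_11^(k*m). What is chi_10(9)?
chi_10(9) = zeta_11^90 = exp(4*I*pi/11)

Proof sketch: chi_10(9) = zeta_11^(10*9) = zeta_11^90. Since zeta_11^11 = 1, this equals zeta_11^2 = exp(2*pi*i*2/11) = exp(4*I*pi/11).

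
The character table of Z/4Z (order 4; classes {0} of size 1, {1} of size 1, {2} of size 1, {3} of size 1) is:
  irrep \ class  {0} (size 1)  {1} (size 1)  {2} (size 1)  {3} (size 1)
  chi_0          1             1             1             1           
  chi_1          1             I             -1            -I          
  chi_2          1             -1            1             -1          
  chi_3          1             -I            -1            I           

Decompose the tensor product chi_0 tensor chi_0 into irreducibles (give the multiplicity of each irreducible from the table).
chi_0 tensor chi_0 = chi_0 (all other irreducibles have multiplicity 0).

Details: The character of a tensor product is the pointwise product (chi_0 * chi_0)(C) = chi_0(C) * chi_0(C):
  {0}: (1)*(1), {1}: (1)*(1), {2}: (1)*(1), {3}: (1)*(1)
so (chi_0 * chi_0) takes values
  {0} -> 1, {1} -> 1, {2} -> 1, {3} -> 1.
Now take the inner product of this character with each irreducible chi from the table, <chi_0*chi_0, chi> = (1/4) sum_C |C| (chi_0*chi_0)(C) conj(chi(C)):
  <chi_0*chi_0, chi_0> = (1/4)[1*(1)*conj(1) + 1*(1)*conj(1) + 1*(1)*conj(1) + 1*(1)*conj(1)]
      = (1/4)[(1) + (1) + (1) + (1)] = 4/4 = 1
  <chi_0*chi_0, chi_1> = (1/4)[1*(1)*conj(1) + 1*(1)*conj(I) + 1*(1)*conj(-1) + 1*(1)*conj(-I)]
      = (1/4)[(1) + (-I) + (-1) + (I)] = 0/4 = 0
  <chi_0*chi_0, chi_2> = (1/4)[1*(1)*conj(1) + 1*(1)*conj(-1) + 1*(1)*conj(1) + 1*(1)*conj(-1)]
      = (1/4)[(1) + (-1) + (1) + (-1)] = 0/4 = 0
  <chi_0*chi_0, chi_3> = (1/4)[1*(1)*conj(1) + 1*(1)*conj(-I) + 1*(1)*conj(-1) + 1*(1)*conj(I)]
      = (1/4)[(1) + (I) + (-1) + (-I)] = 0/4 = 0
(Exp terms are combined using exp(i*s)*conj(exp(i*t)) = exp(i*(s-t)), and sums of them are collapsed using the identity that for every m > 1 the m distinct m-th roots of unity sum to 0, e.g. 1 + exp(2*I*pi/3) + exp(-2*I*pi/3) = 0.)
Hence the multiplicities are chi_0: 1. Dimension check: dim(chi_0)*dim(chi_0) = 1*1 = 1 and sum (mult * dim) = 1*1 = 1.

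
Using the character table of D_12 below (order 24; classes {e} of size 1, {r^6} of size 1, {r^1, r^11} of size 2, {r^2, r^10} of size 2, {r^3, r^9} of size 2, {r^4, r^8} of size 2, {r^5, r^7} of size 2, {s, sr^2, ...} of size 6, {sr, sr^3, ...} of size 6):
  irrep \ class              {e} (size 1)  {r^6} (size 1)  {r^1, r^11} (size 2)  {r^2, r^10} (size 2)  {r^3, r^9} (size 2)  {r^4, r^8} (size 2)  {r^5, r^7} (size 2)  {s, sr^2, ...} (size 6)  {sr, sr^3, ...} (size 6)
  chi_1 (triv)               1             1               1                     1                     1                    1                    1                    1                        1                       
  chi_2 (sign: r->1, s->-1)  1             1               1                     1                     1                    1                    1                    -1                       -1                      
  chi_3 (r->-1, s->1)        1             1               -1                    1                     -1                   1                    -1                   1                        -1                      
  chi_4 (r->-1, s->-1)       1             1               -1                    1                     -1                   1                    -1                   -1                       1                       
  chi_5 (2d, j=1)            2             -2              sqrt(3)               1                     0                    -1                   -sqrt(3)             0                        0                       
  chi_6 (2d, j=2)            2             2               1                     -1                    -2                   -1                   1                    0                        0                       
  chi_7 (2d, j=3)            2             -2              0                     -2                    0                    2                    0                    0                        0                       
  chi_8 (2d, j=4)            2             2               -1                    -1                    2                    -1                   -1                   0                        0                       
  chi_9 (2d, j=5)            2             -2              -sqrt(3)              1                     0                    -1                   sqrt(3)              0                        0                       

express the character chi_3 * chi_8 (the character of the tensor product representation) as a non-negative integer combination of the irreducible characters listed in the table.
chi_3 tensor chi_8 = chi_6 (all other irreducibles have multiplicity 0).

Argument: The character of a tensor product is the pointwise product (chi_3 * chi_8)(C) = chi_3(C) * chi_8(C):
  {e}: (1)*(2), {r^6}: (1)*(2), {r^1, r^11}: (-1)*(-1), {r^2, r^10}: (1)*(-1), {r^3, r^9}: (-1)*(2), {r^4, r^8}: (1)*(-1), {r^5, r^7}: (-1)*(-1), {s, sr^2, ...}: (1)*(0), {sr, sr^3, ...}: (-1)*(0)
so (chi_3 * chi_8) takes values
  {e} -> 2, {r^6} -> 2, {r^1, r^11} -> 1, {r^2, r^10} -> -1, {r^3, r^9} -> -2, {r^4, r^8} -> -1, {r^5, r^7} -> 1, {s, sr^2, ...} -> 0, {sr, sr^3, ...} -> 0.
Now take the inner product of this character with each irreducible chi from the table, <chi_3*chi_8, chi> = (1/24) sum_C |C| (chi_3*chi_8)(C) conj(chi(C)):
  <chi_3*chi_8, chi_1> = (1/24)[1*(2)*conj(1) + 1*(2)*conj(1) + 2*(1)*conj(1) + 2*(-1)*conj(1) + 2*(-2)*conj(1) + 2*(-1)*conj(1) + 2*(1)*conj(1) + 6*(0)*conj(1) + 6*(0)*conj(1)]
      = (1/24)[(2) + (2) + (2) + (-2) + (-4) + (-2) + (2) + (0) + (0)] = 0/24 = 0
  <chi_3*chi_8, chi_2> = (1/24)[1*(2)*conj(1) + 1*(2)*conj(1) + 2*(1)*conj(1) + 2*(-1)*conj(1) + 2*(-2)*conj(1) + 2*(-1)*conj(1) + 2*(1)*conj(1) + 6*(0)*conj(-1) + 6*(0)*conj(-1)]
      = (1/24)[(2) + (2) + (2) + (-2) + (-4) + (-2) + (2) + (0) + (0)] = 0/24 = 0
  <chi_3*chi_8, chi_3> = (1/24)[1*(2)*conj(1) + 1*(2)*conj(1) + 2*(1)*conj(-1) + 2*(-1)*conj(1) + 2*(-2)*conj(-1) + 2*(-1)*conj(1) + 2*(1)*conj(-1) + 6*(0)*conj(1) + 6*(0)*conj(-1)]
      = (1/24)[(2) + (2) + (-2) + (-2) + (4) + (-2) + (-2) + (0) + (0)] = 0/24 = 0
  <chi_3*chi_8, chi_4> = (1/24)[1*(2)*conj(1) + 1*(2)*conj(1) + 2*(1)*conj(-1) + 2*(-1)*conj(1) + 2*(-2)*conj(-1) + 2*(-1)*conj(1) + 2*(1)*conj(-1) + 6*(0)*conj(-1) + 6*(0)*conj(1)]
      = (1/24)[(2) + (2) + (-2) + (-2) + (4) + (-2) + (-2) + (0) + (0)] = 0/24 = 0
  <chi_3*chi_8, chi_5> = (1/24)[1*(2)*conj(2) + 1*(2)*conj(-2) + 2*(1)*conj(sqrt(3)) + 2*(-1)*conj(1) + 2*(-2)*conj(0) + 2*(-1)*conj(-1) + 2*(1)*conj(-sqrt(3)) + 6*(0)*conj(0) + 6*(0)*conj(0)]
      = (1/24)[(4) + (-4) + (2*sqrt(3)) + (-2) + (0) + (2) + (-2*sqrt(3)) + (0) + (0)] = 0/24 = 0
  <chi_3*chi_8, chi_6> = (1/24)[1*(2)*conj(2) + 1*(2)*conj(2) + 2*(1)*conj(1) + 2*(-1)*conj(-1) + 2*(-2)*conj(-2) + 2*(-1)*conj(-1) + 2*(1)*conj(1) + 6*(0)*conj(0) + 6*(0)*conj(0)]
      = (1/24)[(4) + (4) + (2) + (2) + (8) + (2) + (2) + (0) + (0)] = 24/24 = 1
  <chi_3*chi_8, chi_7> = (1/24)[1*(2)*conj(2) + 1*(2)*conj(-2) + 2*(1)*conj(0) + 2*(-1)*conj(-2) + 2*(-2)*conj(0) + 2*(-1)*conj(2) + 2*(1)*conj(0) + 6*(0)*conj(0) + 6*(0)*conj(0)]
      = (1/24)[(4) + (-4) + (0) + (4) + (0) + (-4) + (0) + (0) + (0)] = 0/24 = 0
  <chi_3*chi_8, chi_8> = (1/24)[1*(2)*conj(2) + 1*(2)*conj(2) + 2*(1)*conj(-1) + 2*(-1)*conj(-1) + 2*(-2)*conj(2) + 2*(-1)*conj(-1) + 2*(1)*conj(-1) + 6*(0)*conj(0) + 6*(0)*conj(0)]
      = (1/24)[(4) + (4) + (-2) + (2) + (-8) + (2) + (-2) + (0) + (0)] = 0/24 = 0
  <chi_3*chi_8, chi_9> = (1/24)[1*(2)*conj(2) + 1*(2)*conj(-2) + 2*(1)*conj(-sqrt(3)) + 2*(-1)*conj(1) + 2*(-2)*conj(0) + 2*(-1)*conj(-1) + 2*(1)*conj(sqrt(3)) + 6*(0)*conj(0) + 6*(0)*conj(0)]
      = (1/24)[(4) + (-4) + (-2*sqrt(3)) + (-2) + (0) + (2) + (2*sqrt(3)) + (0) + (0)] = 0/24 = 0
Hence the multiplicities are chi_6: 1. Dimension check: dim(chi_3)*dim(chi_8) = 1*2 = 2 and sum (mult * dim) = 1*2 = 2.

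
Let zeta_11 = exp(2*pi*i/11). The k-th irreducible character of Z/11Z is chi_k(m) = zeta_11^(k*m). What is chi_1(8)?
chi_1(8) = zeta_11^8 = exp(-6*I*pi/11)

Derivation: chi_1(8) = zeta_11^(1*8) = zeta_11^8. Since zeta_11^11 = 1, this equals zeta_11^8 = exp(2*pi*i*8/11) = exp(-6*I*pi/11).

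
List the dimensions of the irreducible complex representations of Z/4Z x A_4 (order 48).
Dimensions: 1, 1, 1, 1, 1, 1, 1, 1, 1, 1, 1, 1, 3, 3, 3, 3

Details: There are 16 irreducibles (= number of conjugacy classes). Their dimensions d_i satisfy sum d_i^2 = |G| = 48: 1 + 1 + 1 + 1 + 1 + 1 + 1 + 1 + 1 + 1 + 1 + 1 + 9 + 9 + 9 + 9 = 48. (For the product with Z/4Z: each of the 4 1-dim characters of Z/4Z tensors with each irrep of A_4, giving 4 copies of each A_4-dimension.)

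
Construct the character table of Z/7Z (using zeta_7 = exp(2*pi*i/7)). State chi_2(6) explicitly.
Character table of Z/7Z (irreps indexed chi_0,...,chi_6 with chi_k(m) = zeta_7^(k*m), zeta_7 = exp(2*pi*i/7)):
  irrep \ class  {0} (size 1)  {1} (size 1)    {2} (size 1)    {3} (size 1)    {4} (size 1)    {5} (size 1)    {6} (size 1)  
  chi_0          1             1               1               1               1               1               1             
  chi_1          1             exp(2*I*pi/7)   exp(4*I*pi/7)   exp(6*I*pi/7)   exp(-6*I*pi/7)  exp(-4*I*pi/7)  exp(-2*I*pi/7)
  chi_2          1             exp(4*I*pi/7)   exp(-6*I*pi/7)  exp(-2*I*pi/7)  exp(2*I*pi/7)   exp(6*I*pi/7)   exp(-4*I*pi/7)
  chi_3          1             exp(6*I*pi/7)   exp(-2*I*pi/7)  exp(4*I*pi/7)   exp(-4*I*pi/7)  exp(2*I*pi/7)   exp(-6*I*pi/7)
  chi_4          1             exp(-6*I*pi/7)  exp(2*I*pi/7)   exp(-4*I*pi/7)  exp(4*I*pi/7)   exp(-2*I*pi/7)  exp(6*I*pi/7) 
  chi_5          1             exp(-4*I*pi/7)  exp(6*I*pi/7)   exp(2*I*pi/7)   exp(-2*I*pi/7)  exp(-6*I*pi/7)  exp(4*I*pi/7) 
  chi_6          1             exp(-2*I*pi/7)  exp(-4*I*pi/7)  exp(-6*I*pi/7)  exp(6*I*pi/7)   exp(4*I*pi/7)   exp(2*I*pi/7) 

Spot check: chi_2(6) = zeta_7^(2*6) = zeta_7^12 = exp(-4*I*pi/7).

Derivation: Z/7Z is abelian, so all 7 irreducible complex representations are 1-dimensional. They are given by chi_k(m) = zeta_7^(k*m) for k = 0,...,6. Row orthogonality: sum_m chi_k(m) conj(chi_l(m)) = 7 * [k = l].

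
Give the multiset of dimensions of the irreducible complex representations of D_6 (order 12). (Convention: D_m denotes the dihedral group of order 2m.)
Dimensions: 1, 1, 1, 1, 2, 2

Why: There are 6 irreducibles (= number of conjugacy classes). Their dimensions d_i satisfy sum d_i^2 = |G| = 12: 1 + 1 + 1 + 1 + 4 + 4 = 12.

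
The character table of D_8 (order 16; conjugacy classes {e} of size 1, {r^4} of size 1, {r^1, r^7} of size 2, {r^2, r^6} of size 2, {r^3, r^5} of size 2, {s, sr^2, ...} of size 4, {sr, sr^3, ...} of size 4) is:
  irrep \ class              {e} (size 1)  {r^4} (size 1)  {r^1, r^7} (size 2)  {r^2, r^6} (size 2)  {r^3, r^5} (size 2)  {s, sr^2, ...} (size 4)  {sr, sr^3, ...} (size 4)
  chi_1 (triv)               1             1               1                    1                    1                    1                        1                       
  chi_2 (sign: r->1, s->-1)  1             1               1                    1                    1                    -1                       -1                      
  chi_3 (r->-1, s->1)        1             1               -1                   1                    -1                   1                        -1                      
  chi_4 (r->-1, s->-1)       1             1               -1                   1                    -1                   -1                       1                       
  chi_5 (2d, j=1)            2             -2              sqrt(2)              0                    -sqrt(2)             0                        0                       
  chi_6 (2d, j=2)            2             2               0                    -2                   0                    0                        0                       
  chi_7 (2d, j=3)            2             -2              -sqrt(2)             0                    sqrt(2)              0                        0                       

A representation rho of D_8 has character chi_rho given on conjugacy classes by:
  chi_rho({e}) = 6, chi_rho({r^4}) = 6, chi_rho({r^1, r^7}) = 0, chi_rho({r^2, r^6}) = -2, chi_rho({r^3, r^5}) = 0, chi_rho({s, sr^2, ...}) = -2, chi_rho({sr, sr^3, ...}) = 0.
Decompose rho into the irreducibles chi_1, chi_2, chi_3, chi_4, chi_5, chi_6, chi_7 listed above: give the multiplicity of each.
Multiplicities: chi_1: 0, chi_2: 1, chi_3: 0, chi_4: 1, chi_5: 0, chi_6: 2, chi_7: 0.

Justification: Use <chi_rho, chi> = (1/|G|) sum_C |C| * chi_rho(C) * conj(chi(C)) with |G| = 16 for each irreducible chi in the table:
  <chi_rho, chi_1> = (1/16)[1*(6)*conj(1) + 1*(6)*conj(1) + 2*(0)*conj(1) + 2*(-2)*conj(1) + 2*(0)*conj(1) + 4*(-2)*conj(1) + 4*(0)*conj(1)]
      = (1/16)[(6) + (6) + (0) + (-4) + (0) + (-8) + (0)] = 0/16 = 0
  <chi_rho, chi_2> = (1/16)[1*(6)*conj(1) + 1*(6)*conj(1) + 2*(0)*conj(1) + 2*(-2)*conj(1) + 2*(0)*conj(1) + 4*(-2)*conj(-1) + 4*(0)*conj(-1)]
      = (1/16)[(6) + (6) + (0) + (-4) + (0) + (8) + (0)] = 16/16 = 1
  <chi_rho, chi_3> = (1/16)[1*(6)*conj(1) + 1*(6)*conj(1) + 2*(0)*conj(-1) + 2*(-2)*conj(1) + 2*(0)*conj(-1) + 4*(-2)*conj(1) + 4*(0)*conj(-1)]
      = (1/16)[(6) + (6) + (0) + (-4) + (0) + (-8) + (0)] = 0/16 = 0
  <chi_rho, chi_4> = (1/16)[1*(6)*conj(1) + 1*(6)*conj(1) + 2*(0)*conj(-1) + 2*(-2)*conj(1) + 2*(0)*conj(-1) + 4*(-2)*conj(-1) + 4*(0)*conj(1)]
      = (1/16)[(6) + (6) + (0) + (-4) + (0) + (8) + (0)] = 16/16 = 1
  <chi_rho, chi_5> = (1/16)[1*(6)*conj(2) + 1*(6)*conj(-2) + 2*(0)*conj(sqrt(2)) + 2*(-2)*conj(0) + 2*(0)*conj(-sqrt(2)) + 4*(-2)*conj(0) + 4*(0)*conj(0)]
      = (1/16)[(12) + (-12) + (0) + (0) + (0) + (0) + (0)] = 0/16 = 0
  <chi_rho, chi_6> = (1/16)[1*(6)*conj(2) + 1*(6)*conj(2) + 2*(0)*conj(0) + 2*(-2)*conj(-2) + 2*(0)*conj(0) + 4*(-2)*conj(0) + 4*(0)*conj(0)]
      = (1/16)[(12) + (12) + (0) + (8) + (0) + (0) + (0)] = 32/16 = 2
  <chi_rho, chi_7> = (1/16)[1*(6)*conj(2) + 1*(6)*conj(-2) + 2*(0)*conj(-sqrt(2)) + 2*(-2)*conj(0) + 2*(0)*conj(sqrt(2)) + 4*(-2)*conj(0) + 4*(0)*conj(0)]
      = (1/16)[(12) + (-12) + (0) + (0) + (0) + (0) + (0)] = 0/16 = 0
Dimension check: dim(rho) = sum (mult * dim) = 0*1 + 1*1 + 0*1 + 1*1 + 0*2 + 2*2 + 0*2 = 6 = chi_rho(e) = 6.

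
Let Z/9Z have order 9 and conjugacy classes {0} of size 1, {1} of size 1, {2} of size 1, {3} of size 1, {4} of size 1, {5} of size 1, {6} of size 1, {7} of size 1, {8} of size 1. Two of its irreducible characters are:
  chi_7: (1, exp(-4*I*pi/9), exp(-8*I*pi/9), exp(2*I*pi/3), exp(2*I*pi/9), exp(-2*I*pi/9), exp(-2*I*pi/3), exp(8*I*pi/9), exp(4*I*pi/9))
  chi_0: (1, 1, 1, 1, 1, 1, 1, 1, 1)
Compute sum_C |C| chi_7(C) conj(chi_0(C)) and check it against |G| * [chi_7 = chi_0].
Sum = 0; so <chi_7, chi_0> = 0 (distinct irreducibles are orthogonal).

Argument: Compute term by term over conjugacy classes (|C| * chi_7(C) * conj(chi_0(C))):
  1*(1)*conj(1) + 1*(exp(-4*I*pi/9))*conj(1) + 1*(exp(-8*I*pi/9))*conj(1) + 1*(exp(2*I*pi/3))*conj(1) + 1*(exp(2*I*pi/9))*conj(1) + 1*(exp(-2*I*pi/9))*conj(1) + 1*(exp(-2*I*pi/3))*conj(1) + 1*(exp(8*I*pi/9))*conj(1) + 1*(exp(4*I*pi/9))*conj(1)
  = (1) + (exp(-4*I*pi/9)) + (exp(-8*I*pi/9)) + (exp(2*I*pi/3)) + (exp(2*I*pi/9)) + (exp(-2*I*pi/9)) + (exp(-2*I*pi/3)) + (exp(8*I*pi/9)) + (exp(4*I*pi/9))
  = 0.
(Exp terms are combined using exp(i*s)*conj(exp(i*t)) = exp(i*(s-t)), and sums of them are collapsed using the identity that for every m > 1 the m distinct m-th roots of unity sum to 0, e.g. 1 + exp(2*I*pi/3) + exp(-2*I*pi/3) = 0.)
Dividing by |G| = 9 gives 0/9 = 0, matching the row-orthogonality relation <chi_7, chi_0> = [chi_7 = chi_0].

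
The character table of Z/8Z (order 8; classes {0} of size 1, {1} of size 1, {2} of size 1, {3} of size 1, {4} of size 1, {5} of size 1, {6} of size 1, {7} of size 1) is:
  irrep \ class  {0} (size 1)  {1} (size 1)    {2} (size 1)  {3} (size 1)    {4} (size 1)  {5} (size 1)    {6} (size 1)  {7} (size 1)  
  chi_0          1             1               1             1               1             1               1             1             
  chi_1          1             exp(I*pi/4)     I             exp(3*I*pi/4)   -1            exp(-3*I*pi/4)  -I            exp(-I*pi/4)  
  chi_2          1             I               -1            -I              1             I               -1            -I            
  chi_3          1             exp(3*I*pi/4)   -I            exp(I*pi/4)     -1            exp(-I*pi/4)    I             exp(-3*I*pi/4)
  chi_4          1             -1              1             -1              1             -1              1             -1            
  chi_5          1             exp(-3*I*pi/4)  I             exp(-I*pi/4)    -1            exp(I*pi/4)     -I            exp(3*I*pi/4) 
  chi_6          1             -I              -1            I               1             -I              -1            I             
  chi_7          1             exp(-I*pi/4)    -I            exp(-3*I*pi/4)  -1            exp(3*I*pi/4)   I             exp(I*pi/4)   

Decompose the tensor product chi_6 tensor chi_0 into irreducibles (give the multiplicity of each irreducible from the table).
chi_6 tensor chi_0 = chi_6 (all other irreducibles have multiplicity 0).

Proof sketch: The character of a tensor product is the pointwise product (chi_6 * chi_0)(C) = chi_6(C) * chi_0(C):
  {0}: (1)*(1), {1}: (-I)*(1), {2}: (-1)*(1), {3}: (I)*(1), {4}: (1)*(1), {5}: (-I)*(1), {6}: (-1)*(1), {7}: (I)*(1)
so (chi_6 * chi_0) takes values
  {0} -> 1, {1} -> -I, {2} -> -1, {3} -> I, {4} -> 1, {5} -> -I, {6} -> -1, {7} -> I.
Now take the inner product of this character with each irreducible chi from the table, <chi_6*chi_0, chi> = (1/8) sum_C |C| (chi_6*chi_0)(C) conj(chi(C)):
  <chi_6*chi_0, chi_0> = (1/8)[1*(1)*conj(1) + 1*(-I)*conj(1) + 1*(-1)*conj(1) + 1*(I)*conj(1) + 1*(1)*conj(1) + 1*(-I)*conj(1) + 1*(-1)*conj(1) + 1*(I)*conj(1)]
      = (1/8)[(1) + (-I) + (-1) + (I) + (1) + (-I) + (-1) + (I)] = 0/8 = 0
  <chi_6*chi_0, chi_1> = (1/8)[1*(1)*conj(1) + 1*(-I)*conj(exp(I*pi/4)) + 1*(-1)*conj(I) + 1*(I)*conj(exp(3*I*pi/4)) + 1*(1)*conj(-1) + 1*(-I)*conj(exp(-3*I*pi/4)) + 1*(-1)*conj(-I) + 1*(I)*conj(exp(-I*pi/4))]
      = (1/8)[(1) + (-exp(I*pi/4)) + (I) + (exp(-I*pi/4)) + (-1) + (-exp(-3*I*pi/4)) + (-I) + (exp(3*I*pi/4))] = 0/8 = 0
  <chi_6*chi_0, chi_2> = (1/8)[1*(1)*conj(1) + 1*(-I)*conj(I) + 1*(-1)*conj(-1) + 1*(I)*conj(-I) + 1*(1)*conj(1) + 1*(-I)*conj(I) + 1*(-1)*conj(-1) + 1*(I)*conj(-I)]
      = (1/8)[(1) + (-1) + (1) + (-1) + (1) + (-1) + (1) + (-1)] = 0/8 = 0
  <chi_6*chi_0, chi_3> = (1/8)[1*(1)*conj(1) + 1*(-I)*conj(exp(3*I*pi/4)) + 1*(-1)*conj(-I) + 1*(I)*conj(exp(I*pi/4)) + 1*(1)*conj(-1) + 1*(-I)*conj(exp(-I*pi/4)) + 1*(-1)*conj(I) + 1*(I)*conj(exp(-3*I*pi/4))]
      = (1/8)[(1) + (-exp(-I*pi/4)) + (-I) + (exp(I*pi/4)) + (-1) + (-exp(3*I*pi/4)) + (I) + (exp(-3*I*pi/4))] = 0/8 = 0
  <chi_6*chi_0, chi_4> = (1/8)[1*(1)*conj(1) + 1*(-I)*conj(-1) + 1*(-1)*conj(1) + 1*(I)*conj(-1) + 1*(1)*conj(1) + 1*(-I)*conj(-1) + 1*(-1)*conj(1) + 1*(I)*conj(-1)]
      = (1/8)[(1) + (I) + (-1) + (-I) + (1) + (I) + (-1) + (-I)] = 0/8 = 0
  <chi_6*chi_0, chi_5> = (1/8)[1*(1)*conj(1) + 1*(-I)*conj(exp(-3*I*pi/4)) + 1*(-1)*conj(I) + 1*(I)*conj(exp(-I*pi/4)) + 1*(1)*conj(-1) + 1*(-I)*conj(exp(I*pi/4)) + 1*(-1)*conj(-I) + 1*(I)*conj(exp(3*I*pi/4))]
      = (1/8)[(1) + (-exp(-3*I*pi/4)) + (I) + (exp(3*I*pi/4)) + (-1) + (-exp(I*pi/4)) + (-I) + (exp(-I*pi/4))] = 0/8 = 0
  <chi_6*chi_0, chi_6> = (1/8)[1*(1)*conj(1) + 1*(-I)*conj(-I) + 1*(-1)*conj(-1) + 1*(I)*conj(I) + 1*(1)*conj(1) + 1*(-I)*conj(-I) + 1*(-1)*conj(-1) + 1*(I)*conj(I)]
      = (1/8)[(1) + (1) + (1) + (1) + (1) + (1) + (1) + (1)] = 8/8 = 1
  <chi_6*chi_0, chi_7> = (1/8)[1*(1)*conj(1) + 1*(-I)*conj(exp(-I*pi/4)) + 1*(-1)*conj(-I) + 1*(I)*conj(exp(-3*I*pi/4)) + 1*(1)*conj(-1) + 1*(-I)*conj(exp(3*I*pi/4)) + 1*(-1)*conj(I) + 1*(I)*conj(exp(I*pi/4))]
      = (1/8)[(1) + (-exp(3*I*pi/4)) + (-I) + (exp(-3*I*pi/4)) + (-1) + (-exp(-I*pi/4)) + (I) + (exp(I*pi/4))] = 0/8 = 0
(Exp terms are combined using exp(i*s)*conj(exp(i*t)) = exp(i*(s-t)), and sums of them are collapsed using the identity that for every m > 1 the m distinct m-th roots of unity sum to 0, e.g. 1 + exp(2*I*pi/3) + exp(-2*I*pi/3) = 0.)
Hence the multiplicities are chi_6: 1. Dimension check: dim(chi_6)*dim(chi_0) = 1*1 = 1 and sum (mult * dim) = 1*1 = 1.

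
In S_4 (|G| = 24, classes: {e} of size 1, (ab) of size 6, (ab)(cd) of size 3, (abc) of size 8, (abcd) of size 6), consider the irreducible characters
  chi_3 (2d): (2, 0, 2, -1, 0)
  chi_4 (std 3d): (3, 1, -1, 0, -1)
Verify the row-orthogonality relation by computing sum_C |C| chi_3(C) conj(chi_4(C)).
Sum = 0; so <chi_3, chi_4> = 0 (distinct irreducibles are orthogonal).

Argument: Compute term by term over conjugacy classes (|C| * chi_3(C) * conj(chi_4(C))):
  1*(2)*conj(3) + 6*(0)*conj(1) + 3*(2)*conj(-1) + 8*(-1)*conj(0) + 6*(0)*conj(-1)
  = (6) + (0) + (-6) + (0) + (0)
  = 0.
Dividing by |G| = 24 gives 0/24 = 0, matching the row-orthogonality relation <chi_3, chi_4> = [chi_3 = chi_4].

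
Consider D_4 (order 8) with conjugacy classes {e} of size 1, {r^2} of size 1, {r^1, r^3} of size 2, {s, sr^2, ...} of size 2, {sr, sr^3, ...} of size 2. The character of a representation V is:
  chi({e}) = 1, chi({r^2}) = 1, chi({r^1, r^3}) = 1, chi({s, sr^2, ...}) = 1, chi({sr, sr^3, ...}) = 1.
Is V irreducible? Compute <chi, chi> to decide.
Irreducible: <chi, chi> = 1.

Proof sketch: <chi, chi> = (1/|G|) sum_C |C| * |chi(C)|^2 = (1/8)[1*|1|^2 + 1*|1|^2 + 2*|1|^2 + 2*|1|^2 + 2*|1|^2]
  = (1/8)[(1) + (1) + (2) + (2) + (2)] = 8/8 = 1.
A character is irreducible iff <chi, chi> = 1, so this representation is irreducible.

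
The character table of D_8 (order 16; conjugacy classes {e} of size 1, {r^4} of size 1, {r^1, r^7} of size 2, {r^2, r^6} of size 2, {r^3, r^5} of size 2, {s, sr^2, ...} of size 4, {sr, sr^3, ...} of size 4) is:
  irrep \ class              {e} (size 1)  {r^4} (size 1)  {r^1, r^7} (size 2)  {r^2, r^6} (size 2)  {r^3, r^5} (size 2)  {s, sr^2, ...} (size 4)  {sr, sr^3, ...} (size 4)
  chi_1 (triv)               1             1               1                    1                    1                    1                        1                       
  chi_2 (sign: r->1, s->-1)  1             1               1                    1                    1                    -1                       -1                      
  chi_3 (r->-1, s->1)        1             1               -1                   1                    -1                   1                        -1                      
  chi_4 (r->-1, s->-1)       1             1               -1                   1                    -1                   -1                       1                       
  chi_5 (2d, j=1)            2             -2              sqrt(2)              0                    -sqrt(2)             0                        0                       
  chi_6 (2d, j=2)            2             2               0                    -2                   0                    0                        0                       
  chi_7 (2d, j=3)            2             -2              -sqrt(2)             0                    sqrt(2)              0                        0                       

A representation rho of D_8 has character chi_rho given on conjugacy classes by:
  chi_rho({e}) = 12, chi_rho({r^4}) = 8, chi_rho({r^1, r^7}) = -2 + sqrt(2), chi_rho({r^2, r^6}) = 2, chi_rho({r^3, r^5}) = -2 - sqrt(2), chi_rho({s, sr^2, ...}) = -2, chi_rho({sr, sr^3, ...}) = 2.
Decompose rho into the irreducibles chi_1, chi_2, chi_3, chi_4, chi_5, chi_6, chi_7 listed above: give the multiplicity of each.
Multiplicities: chi_1: 1, chi_2: 1, chi_3: 1, chi_4: 3, chi_5: 1, chi_6: 2, chi_7: 0.

Working: Use <chi_rho, chi> = (1/|G|) sum_C |C| * chi_rho(C) * conj(chi(C)) with |G| = 16 for each irreducible chi in the table:
  <chi_rho, chi_1> = (1/16)[1*(12)*conj(1) + 1*(8)*conj(1) + 2*(-2 + sqrt(2))*conj(1) + 2*(2)*conj(1) + 2*(-2 - sqrt(2))*conj(1) + 4*(-2)*conj(1) + 4*(2)*conj(1)]
      = (1/16)[(12) + (8) + (-4 + 2*sqrt(2)) + (4) + (-4 - 2*sqrt(2)) + (-8) + (8)] = 16/16 = 1
  <chi_rho, chi_2> = (1/16)[1*(12)*conj(1) + 1*(8)*conj(1) + 2*(-2 + sqrt(2))*conj(1) + 2*(2)*conj(1) + 2*(-2 - sqrt(2))*conj(1) + 4*(-2)*conj(-1) + 4*(2)*conj(-1)]
      = (1/16)[(12) + (8) + (-4 + 2*sqrt(2)) + (4) + (-4 - 2*sqrt(2)) + (8) + (-8)] = 16/16 = 1
  <chi_rho, chi_3> = (1/16)[1*(12)*conj(1) + 1*(8)*conj(1) + 2*(-2 + sqrt(2))*conj(-1) + 2*(2)*conj(1) + 2*(-2 - sqrt(2))*conj(-1) + 4*(-2)*conj(1) + 4*(2)*conj(-1)]
      = (1/16)[(12) + (8) + (4 - 2*sqrt(2)) + (4) + (2*sqrt(2) + 4) + (-8) + (-8)] = 16/16 = 1
  <chi_rho, chi_4> = (1/16)[1*(12)*conj(1) + 1*(8)*conj(1) + 2*(-2 + sqrt(2))*conj(-1) + 2*(2)*conj(1) + 2*(-2 - sqrt(2))*conj(-1) + 4*(-2)*conj(-1) + 4*(2)*conj(1)]
      = (1/16)[(12) + (8) + (4 - 2*sqrt(2)) + (4) + (2*sqrt(2) + 4) + (8) + (8)] = 48/16 = 3
  <chi_rho, chi_5> = (1/16)[1*(12)*conj(2) + 1*(8)*conj(-2) + 2*(-2 + sqrt(2))*conj(sqrt(2)) + 2*(2)*conj(0) + 2*(-2 - sqrt(2))*conj(-sqrt(2)) + 4*(-2)*conj(0) + 4*(2)*conj(0)]
      = (1/16)[(24) + (-16) + (4 - 4*sqrt(2)) + (0) + (4 + 4*sqrt(2)) + (0) + (0)] = 16/16 = 1
  <chi_rho, chi_6> = (1/16)[1*(12)*conj(2) + 1*(8)*conj(2) + 2*(-2 + sqrt(2))*conj(0) + 2*(2)*conj(-2) + 2*(-2 - sqrt(2))*conj(0) + 4*(-2)*conj(0) + 4*(2)*conj(0)]
      = (1/16)[(24) + (16) + (0) + (-8) + (0) + (0) + (0)] = 32/16 = 2
  <chi_rho, chi_7> = (1/16)[1*(12)*conj(2) + 1*(8)*conj(-2) + 2*(-2 + sqrt(2))*conj(-sqrt(2)) + 2*(2)*conj(0) + 2*(-2 - sqrt(2))*conj(sqrt(2)) + 4*(-2)*conj(0) + 4*(2)*conj(0)]
      = (1/16)[(24) + (-16) + (-4 + 4*sqrt(2)) + (0) + (-4*sqrt(2) - 4) + (0) + (0)] = 0/16 = 0
Dimension check: dim(rho) = sum (mult * dim) = 1*1 + 1*1 + 1*1 + 3*1 + 1*2 + 2*2 + 0*2 = 12 = chi_rho(e) = 12.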